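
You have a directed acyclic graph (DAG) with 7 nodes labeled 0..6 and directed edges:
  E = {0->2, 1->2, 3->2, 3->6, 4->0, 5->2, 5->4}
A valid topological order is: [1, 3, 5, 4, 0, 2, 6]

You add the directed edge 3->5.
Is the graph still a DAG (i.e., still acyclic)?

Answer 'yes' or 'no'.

Given toposort: [1, 3, 5, 4, 0, 2, 6]
Position of 3: index 1; position of 5: index 2
New edge 3->5: forward
Forward edge: respects the existing order. Still a DAG, same toposort still valid.
Still a DAG? yes

Answer: yes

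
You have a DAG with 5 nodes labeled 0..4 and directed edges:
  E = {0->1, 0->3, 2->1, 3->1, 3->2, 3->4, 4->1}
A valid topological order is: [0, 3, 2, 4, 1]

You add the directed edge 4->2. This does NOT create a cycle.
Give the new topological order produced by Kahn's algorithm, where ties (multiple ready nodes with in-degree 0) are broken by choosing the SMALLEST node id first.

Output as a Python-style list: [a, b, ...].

Old toposort: [0, 3, 2, 4, 1]
Added edge: 4->2
Position of 4 (3) > position of 2 (2). Must reorder: 4 must now come before 2.
Run Kahn's algorithm (break ties by smallest node id):
  initial in-degrees: [0, 4, 2, 1, 1]
  ready (indeg=0): [0]
  pop 0: indeg[1]->3; indeg[3]->0 | ready=[3] | order so far=[0]
  pop 3: indeg[1]->2; indeg[2]->1; indeg[4]->0 | ready=[4] | order so far=[0, 3]
  pop 4: indeg[1]->1; indeg[2]->0 | ready=[2] | order so far=[0, 3, 4]
  pop 2: indeg[1]->0 | ready=[1] | order so far=[0, 3, 4, 2]
  pop 1: no out-edges | ready=[] | order so far=[0, 3, 4, 2, 1]
  Result: [0, 3, 4, 2, 1]

Answer: [0, 3, 4, 2, 1]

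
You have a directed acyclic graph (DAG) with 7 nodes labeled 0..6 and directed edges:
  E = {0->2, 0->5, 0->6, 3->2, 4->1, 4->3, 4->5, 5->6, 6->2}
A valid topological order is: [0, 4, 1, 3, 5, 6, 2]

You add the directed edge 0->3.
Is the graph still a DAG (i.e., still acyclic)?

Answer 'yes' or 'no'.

Given toposort: [0, 4, 1, 3, 5, 6, 2]
Position of 0: index 0; position of 3: index 3
New edge 0->3: forward
Forward edge: respects the existing order. Still a DAG, same toposort still valid.
Still a DAG? yes

Answer: yes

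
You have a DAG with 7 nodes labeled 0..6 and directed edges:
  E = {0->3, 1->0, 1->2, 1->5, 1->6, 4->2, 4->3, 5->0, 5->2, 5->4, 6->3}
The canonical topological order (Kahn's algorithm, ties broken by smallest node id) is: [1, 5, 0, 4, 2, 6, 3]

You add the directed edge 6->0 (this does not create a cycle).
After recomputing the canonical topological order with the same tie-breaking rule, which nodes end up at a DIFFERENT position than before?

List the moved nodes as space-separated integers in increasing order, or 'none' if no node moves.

Old toposort: [1, 5, 0, 4, 2, 6, 3]
Added edge 6->0
Recompute Kahn (smallest-id tiebreak):
  initial in-degrees: [3, 0, 3, 3, 1, 1, 1]
  ready (indeg=0): [1]
  pop 1: indeg[0]->2; indeg[2]->2; indeg[5]->0; indeg[6]->0 | ready=[5, 6] | order so far=[1]
  pop 5: indeg[0]->1; indeg[2]->1; indeg[4]->0 | ready=[4, 6] | order so far=[1, 5]
  pop 4: indeg[2]->0; indeg[3]->2 | ready=[2, 6] | order so far=[1, 5, 4]
  pop 2: no out-edges | ready=[6] | order so far=[1, 5, 4, 2]
  pop 6: indeg[0]->0; indeg[3]->1 | ready=[0] | order so far=[1, 5, 4, 2, 6]
  pop 0: indeg[3]->0 | ready=[3] | order so far=[1, 5, 4, 2, 6, 0]
  pop 3: no out-edges | ready=[] | order so far=[1, 5, 4, 2, 6, 0, 3]
New canonical toposort: [1, 5, 4, 2, 6, 0, 3]
Compare positions:
  Node 0: index 2 -> 5 (moved)
  Node 1: index 0 -> 0 (same)
  Node 2: index 4 -> 3 (moved)
  Node 3: index 6 -> 6 (same)
  Node 4: index 3 -> 2 (moved)
  Node 5: index 1 -> 1 (same)
  Node 6: index 5 -> 4 (moved)
Nodes that changed position: 0 2 4 6

Answer: 0 2 4 6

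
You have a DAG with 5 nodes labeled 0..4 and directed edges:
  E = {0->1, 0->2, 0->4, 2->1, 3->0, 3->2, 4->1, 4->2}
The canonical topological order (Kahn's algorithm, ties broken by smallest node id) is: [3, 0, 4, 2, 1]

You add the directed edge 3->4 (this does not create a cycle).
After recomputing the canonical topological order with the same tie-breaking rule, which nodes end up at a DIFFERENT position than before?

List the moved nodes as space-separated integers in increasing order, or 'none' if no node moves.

Old toposort: [3, 0, 4, 2, 1]
Added edge 3->4
Recompute Kahn (smallest-id tiebreak):
  initial in-degrees: [1, 3, 3, 0, 2]
  ready (indeg=0): [3]
  pop 3: indeg[0]->0; indeg[2]->2; indeg[4]->1 | ready=[0] | order so far=[3]
  pop 0: indeg[1]->2; indeg[2]->1; indeg[4]->0 | ready=[4] | order so far=[3, 0]
  pop 4: indeg[1]->1; indeg[2]->0 | ready=[2] | order so far=[3, 0, 4]
  pop 2: indeg[1]->0 | ready=[1] | order so far=[3, 0, 4, 2]
  pop 1: no out-edges | ready=[] | order so far=[3, 0, 4, 2, 1]
New canonical toposort: [3, 0, 4, 2, 1]
Compare positions:
  Node 0: index 1 -> 1 (same)
  Node 1: index 4 -> 4 (same)
  Node 2: index 3 -> 3 (same)
  Node 3: index 0 -> 0 (same)
  Node 4: index 2 -> 2 (same)
Nodes that changed position: none

Answer: none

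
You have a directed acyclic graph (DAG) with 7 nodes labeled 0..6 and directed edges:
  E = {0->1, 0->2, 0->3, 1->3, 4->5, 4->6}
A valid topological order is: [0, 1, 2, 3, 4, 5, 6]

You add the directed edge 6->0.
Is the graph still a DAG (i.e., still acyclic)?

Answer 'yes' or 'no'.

Answer: yes

Derivation:
Given toposort: [0, 1, 2, 3, 4, 5, 6]
Position of 6: index 6; position of 0: index 0
New edge 6->0: backward (u after v in old order)
Backward edge: old toposort is now invalid. Check if this creates a cycle.
Does 0 already reach 6? Reachable from 0: [0, 1, 2, 3]. NO -> still a DAG (reorder needed).
Still a DAG? yes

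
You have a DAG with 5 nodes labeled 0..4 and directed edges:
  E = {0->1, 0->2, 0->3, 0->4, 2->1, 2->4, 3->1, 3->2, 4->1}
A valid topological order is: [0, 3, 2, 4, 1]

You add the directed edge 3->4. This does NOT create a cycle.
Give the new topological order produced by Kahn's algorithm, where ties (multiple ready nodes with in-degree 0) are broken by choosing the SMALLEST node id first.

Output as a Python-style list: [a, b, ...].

Answer: [0, 3, 2, 4, 1]

Derivation:
Old toposort: [0, 3, 2, 4, 1]
Added edge: 3->4
Position of 3 (1) < position of 4 (3). Old order still valid.
Run Kahn's algorithm (break ties by smallest node id):
  initial in-degrees: [0, 4, 2, 1, 3]
  ready (indeg=0): [0]
  pop 0: indeg[1]->3; indeg[2]->1; indeg[3]->0; indeg[4]->2 | ready=[3] | order so far=[0]
  pop 3: indeg[1]->2; indeg[2]->0; indeg[4]->1 | ready=[2] | order so far=[0, 3]
  pop 2: indeg[1]->1; indeg[4]->0 | ready=[4] | order so far=[0, 3, 2]
  pop 4: indeg[1]->0 | ready=[1] | order so far=[0, 3, 2, 4]
  pop 1: no out-edges | ready=[] | order so far=[0, 3, 2, 4, 1]
  Result: [0, 3, 2, 4, 1]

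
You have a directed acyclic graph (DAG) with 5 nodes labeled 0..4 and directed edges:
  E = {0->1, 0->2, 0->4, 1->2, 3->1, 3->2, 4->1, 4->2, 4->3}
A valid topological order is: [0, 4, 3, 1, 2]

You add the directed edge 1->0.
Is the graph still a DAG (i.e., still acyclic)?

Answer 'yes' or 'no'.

Answer: no

Derivation:
Given toposort: [0, 4, 3, 1, 2]
Position of 1: index 3; position of 0: index 0
New edge 1->0: backward (u after v in old order)
Backward edge: old toposort is now invalid. Check if this creates a cycle.
Does 0 already reach 1? Reachable from 0: [0, 1, 2, 3, 4]. YES -> cycle!
Still a DAG? no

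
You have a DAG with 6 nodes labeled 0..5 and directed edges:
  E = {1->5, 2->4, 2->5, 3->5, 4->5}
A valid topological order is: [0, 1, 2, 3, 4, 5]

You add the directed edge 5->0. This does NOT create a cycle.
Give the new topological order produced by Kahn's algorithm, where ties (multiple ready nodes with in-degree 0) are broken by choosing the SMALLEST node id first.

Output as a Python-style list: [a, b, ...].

Answer: [1, 2, 3, 4, 5, 0]

Derivation:
Old toposort: [0, 1, 2, 3, 4, 5]
Added edge: 5->0
Position of 5 (5) > position of 0 (0). Must reorder: 5 must now come before 0.
Run Kahn's algorithm (break ties by smallest node id):
  initial in-degrees: [1, 0, 0, 0, 1, 4]
  ready (indeg=0): [1, 2, 3]
  pop 1: indeg[5]->3 | ready=[2, 3] | order so far=[1]
  pop 2: indeg[4]->0; indeg[5]->2 | ready=[3, 4] | order so far=[1, 2]
  pop 3: indeg[5]->1 | ready=[4] | order so far=[1, 2, 3]
  pop 4: indeg[5]->0 | ready=[5] | order so far=[1, 2, 3, 4]
  pop 5: indeg[0]->0 | ready=[0] | order so far=[1, 2, 3, 4, 5]
  pop 0: no out-edges | ready=[] | order so far=[1, 2, 3, 4, 5, 0]
  Result: [1, 2, 3, 4, 5, 0]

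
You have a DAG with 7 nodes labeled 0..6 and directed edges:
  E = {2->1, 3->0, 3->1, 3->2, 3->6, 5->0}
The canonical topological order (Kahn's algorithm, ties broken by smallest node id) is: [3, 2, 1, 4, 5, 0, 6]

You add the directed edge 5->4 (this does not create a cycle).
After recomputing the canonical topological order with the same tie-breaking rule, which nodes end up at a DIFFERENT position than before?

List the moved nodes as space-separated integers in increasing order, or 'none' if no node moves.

Old toposort: [3, 2, 1, 4, 5, 0, 6]
Added edge 5->4
Recompute Kahn (smallest-id tiebreak):
  initial in-degrees: [2, 2, 1, 0, 1, 0, 1]
  ready (indeg=0): [3, 5]
  pop 3: indeg[0]->1; indeg[1]->1; indeg[2]->0; indeg[6]->0 | ready=[2, 5, 6] | order so far=[3]
  pop 2: indeg[1]->0 | ready=[1, 5, 6] | order so far=[3, 2]
  pop 1: no out-edges | ready=[5, 6] | order so far=[3, 2, 1]
  pop 5: indeg[0]->0; indeg[4]->0 | ready=[0, 4, 6] | order so far=[3, 2, 1, 5]
  pop 0: no out-edges | ready=[4, 6] | order so far=[3, 2, 1, 5, 0]
  pop 4: no out-edges | ready=[6] | order so far=[3, 2, 1, 5, 0, 4]
  pop 6: no out-edges | ready=[] | order so far=[3, 2, 1, 5, 0, 4, 6]
New canonical toposort: [3, 2, 1, 5, 0, 4, 6]
Compare positions:
  Node 0: index 5 -> 4 (moved)
  Node 1: index 2 -> 2 (same)
  Node 2: index 1 -> 1 (same)
  Node 3: index 0 -> 0 (same)
  Node 4: index 3 -> 5 (moved)
  Node 5: index 4 -> 3 (moved)
  Node 6: index 6 -> 6 (same)
Nodes that changed position: 0 4 5

Answer: 0 4 5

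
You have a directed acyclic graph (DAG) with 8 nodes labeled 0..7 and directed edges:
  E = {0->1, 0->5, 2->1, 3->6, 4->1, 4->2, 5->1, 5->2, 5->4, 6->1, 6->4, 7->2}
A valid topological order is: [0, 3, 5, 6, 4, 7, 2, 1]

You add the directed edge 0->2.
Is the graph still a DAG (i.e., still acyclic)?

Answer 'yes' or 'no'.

Answer: yes

Derivation:
Given toposort: [0, 3, 5, 6, 4, 7, 2, 1]
Position of 0: index 0; position of 2: index 6
New edge 0->2: forward
Forward edge: respects the existing order. Still a DAG, same toposort still valid.
Still a DAG? yes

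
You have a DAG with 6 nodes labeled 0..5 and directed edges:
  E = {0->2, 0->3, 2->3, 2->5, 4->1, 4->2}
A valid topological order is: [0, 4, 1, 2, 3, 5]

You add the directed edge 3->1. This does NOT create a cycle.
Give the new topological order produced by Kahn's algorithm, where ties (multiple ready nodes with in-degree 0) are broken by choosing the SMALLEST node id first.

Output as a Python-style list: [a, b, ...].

Answer: [0, 4, 2, 3, 1, 5]

Derivation:
Old toposort: [0, 4, 1, 2, 3, 5]
Added edge: 3->1
Position of 3 (4) > position of 1 (2). Must reorder: 3 must now come before 1.
Run Kahn's algorithm (break ties by smallest node id):
  initial in-degrees: [0, 2, 2, 2, 0, 1]
  ready (indeg=0): [0, 4]
  pop 0: indeg[2]->1; indeg[3]->1 | ready=[4] | order so far=[0]
  pop 4: indeg[1]->1; indeg[2]->0 | ready=[2] | order so far=[0, 4]
  pop 2: indeg[3]->0; indeg[5]->0 | ready=[3, 5] | order so far=[0, 4, 2]
  pop 3: indeg[1]->0 | ready=[1, 5] | order so far=[0, 4, 2, 3]
  pop 1: no out-edges | ready=[5] | order so far=[0, 4, 2, 3, 1]
  pop 5: no out-edges | ready=[] | order so far=[0, 4, 2, 3, 1, 5]
  Result: [0, 4, 2, 3, 1, 5]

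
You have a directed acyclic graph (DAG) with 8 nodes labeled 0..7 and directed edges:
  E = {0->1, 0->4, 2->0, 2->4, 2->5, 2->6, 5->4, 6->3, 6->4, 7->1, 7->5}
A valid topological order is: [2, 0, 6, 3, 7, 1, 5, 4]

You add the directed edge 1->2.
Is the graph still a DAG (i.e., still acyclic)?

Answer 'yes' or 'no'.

Given toposort: [2, 0, 6, 3, 7, 1, 5, 4]
Position of 1: index 5; position of 2: index 0
New edge 1->2: backward (u after v in old order)
Backward edge: old toposort is now invalid. Check if this creates a cycle.
Does 2 already reach 1? Reachable from 2: [0, 1, 2, 3, 4, 5, 6]. YES -> cycle!
Still a DAG? no

Answer: no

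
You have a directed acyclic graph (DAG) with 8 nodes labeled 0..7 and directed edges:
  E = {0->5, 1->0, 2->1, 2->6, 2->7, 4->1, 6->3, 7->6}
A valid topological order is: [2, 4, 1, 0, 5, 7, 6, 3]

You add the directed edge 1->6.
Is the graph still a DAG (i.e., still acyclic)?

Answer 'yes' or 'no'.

Given toposort: [2, 4, 1, 0, 5, 7, 6, 3]
Position of 1: index 2; position of 6: index 6
New edge 1->6: forward
Forward edge: respects the existing order. Still a DAG, same toposort still valid.
Still a DAG? yes

Answer: yes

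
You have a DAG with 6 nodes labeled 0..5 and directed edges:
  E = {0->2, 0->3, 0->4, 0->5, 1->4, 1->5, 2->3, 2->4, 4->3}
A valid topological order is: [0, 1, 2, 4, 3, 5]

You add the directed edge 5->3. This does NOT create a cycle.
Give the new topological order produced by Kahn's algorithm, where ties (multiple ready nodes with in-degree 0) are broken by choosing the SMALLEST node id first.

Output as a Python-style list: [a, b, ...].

Answer: [0, 1, 2, 4, 5, 3]

Derivation:
Old toposort: [0, 1, 2, 4, 3, 5]
Added edge: 5->3
Position of 5 (5) > position of 3 (4). Must reorder: 5 must now come before 3.
Run Kahn's algorithm (break ties by smallest node id):
  initial in-degrees: [0, 0, 1, 4, 3, 2]
  ready (indeg=0): [0, 1]
  pop 0: indeg[2]->0; indeg[3]->3; indeg[4]->2; indeg[5]->1 | ready=[1, 2] | order so far=[0]
  pop 1: indeg[4]->1; indeg[5]->0 | ready=[2, 5] | order so far=[0, 1]
  pop 2: indeg[3]->2; indeg[4]->0 | ready=[4, 5] | order so far=[0, 1, 2]
  pop 4: indeg[3]->1 | ready=[5] | order so far=[0, 1, 2, 4]
  pop 5: indeg[3]->0 | ready=[3] | order so far=[0, 1, 2, 4, 5]
  pop 3: no out-edges | ready=[] | order so far=[0, 1, 2, 4, 5, 3]
  Result: [0, 1, 2, 4, 5, 3]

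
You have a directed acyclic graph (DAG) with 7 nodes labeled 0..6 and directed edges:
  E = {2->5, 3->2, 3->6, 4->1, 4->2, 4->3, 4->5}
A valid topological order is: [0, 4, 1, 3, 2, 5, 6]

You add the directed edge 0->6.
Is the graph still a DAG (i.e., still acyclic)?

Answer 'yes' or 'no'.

Answer: yes

Derivation:
Given toposort: [0, 4, 1, 3, 2, 5, 6]
Position of 0: index 0; position of 6: index 6
New edge 0->6: forward
Forward edge: respects the existing order. Still a DAG, same toposort still valid.
Still a DAG? yes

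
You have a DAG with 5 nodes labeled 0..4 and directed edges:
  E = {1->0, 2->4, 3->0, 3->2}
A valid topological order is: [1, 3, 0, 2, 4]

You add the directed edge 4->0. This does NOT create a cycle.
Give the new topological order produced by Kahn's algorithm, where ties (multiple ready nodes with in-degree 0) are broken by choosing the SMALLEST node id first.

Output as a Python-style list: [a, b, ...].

Old toposort: [1, 3, 0, 2, 4]
Added edge: 4->0
Position of 4 (4) > position of 0 (2). Must reorder: 4 must now come before 0.
Run Kahn's algorithm (break ties by smallest node id):
  initial in-degrees: [3, 0, 1, 0, 1]
  ready (indeg=0): [1, 3]
  pop 1: indeg[0]->2 | ready=[3] | order so far=[1]
  pop 3: indeg[0]->1; indeg[2]->0 | ready=[2] | order so far=[1, 3]
  pop 2: indeg[4]->0 | ready=[4] | order so far=[1, 3, 2]
  pop 4: indeg[0]->0 | ready=[0] | order so far=[1, 3, 2, 4]
  pop 0: no out-edges | ready=[] | order so far=[1, 3, 2, 4, 0]
  Result: [1, 3, 2, 4, 0]

Answer: [1, 3, 2, 4, 0]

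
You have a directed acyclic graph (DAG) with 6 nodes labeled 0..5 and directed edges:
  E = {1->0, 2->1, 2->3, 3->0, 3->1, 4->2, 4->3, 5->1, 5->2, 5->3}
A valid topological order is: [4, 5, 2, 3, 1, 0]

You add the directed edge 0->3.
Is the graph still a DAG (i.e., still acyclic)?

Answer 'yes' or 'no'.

Given toposort: [4, 5, 2, 3, 1, 0]
Position of 0: index 5; position of 3: index 3
New edge 0->3: backward (u after v in old order)
Backward edge: old toposort is now invalid. Check if this creates a cycle.
Does 3 already reach 0? Reachable from 3: [0, 1, 3]. YES -> cycle!
Still a DAG? no

Answer: no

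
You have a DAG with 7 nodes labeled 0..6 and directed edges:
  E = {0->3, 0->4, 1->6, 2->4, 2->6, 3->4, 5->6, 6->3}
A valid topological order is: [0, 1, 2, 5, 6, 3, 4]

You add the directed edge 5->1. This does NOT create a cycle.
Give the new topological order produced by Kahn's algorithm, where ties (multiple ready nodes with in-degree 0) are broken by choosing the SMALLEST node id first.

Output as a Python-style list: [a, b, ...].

Old toposort: [0, 1, 2, 5, 6, 3, 4]
Added edge: 5->1
Position of 5 (3) > position of 1 (1). Must reorder: 5 must now come before 1.
Run Kahn's algorithm (break ties by smallest node id):
  initial in-degrees: [0, 1, 0, 2, 3, 0, 3]
  ready (indeg=0): [0, 2, 5]
  pop 0: indeg[3]->1; indeg[4]->2 | ready=[2, 5] | order so far=[0]
  pop 2: indeg[4]->1; indeg[6]->2 | ready=[5] | order so far=[0, 2]
  pop 5: indeg[1]->0; indeg[6]->1 | ready=[1] | order so far=[0, 2, 5]
  pop 1: indeg[6]->0 | ready=[6] | order so far=[0, 2, 5, 1]
  pop 6: indeg[3]->0 | ready=[3] | order so far=[0, 2, 5, 1, 6]
  pop 3: indeg[4]->0 | ready=[4] | order so far=[0, 2, 5, 1, 6, 3]
  pop 4: no out-edges | ready=[] | order so far=[0, 2, 5, 1, 6, 3, 4]
  Result: [0, 2, 5, 1, 6, 3, 4]

Answer: [0, 2, 5, 1, 6, 3, 4]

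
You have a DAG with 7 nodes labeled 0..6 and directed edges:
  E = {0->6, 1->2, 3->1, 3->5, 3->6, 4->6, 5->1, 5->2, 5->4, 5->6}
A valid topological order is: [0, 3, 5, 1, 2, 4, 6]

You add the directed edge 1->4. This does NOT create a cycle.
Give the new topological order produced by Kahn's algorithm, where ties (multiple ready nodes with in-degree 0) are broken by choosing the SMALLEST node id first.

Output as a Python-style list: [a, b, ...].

Old toposort: [0, 3, 5, 1, 2, 4, 6]
Added edge: 1->4
Position of 1 (3) < position of 4 (5). Old order still valid.
Run Kahn's algorithm (break ties by smallest node id):
  initial in-degrees: [0, 2, 2, 0, 2, 1, 4]
  ready (indeg=0): [0, 3]
  pop 0: indeg[6]->3 | ready=[3] | order so far=[0]
  pop 3: indeg[1]->1; indeg[5]->0; indeg[6]->2 | ready=[5] | order so far=[0, 3]
  pop 5: indeg[1]->0; indeg[2]->1; indeg[4]->1; indeg[6]->1 | ready=[1] | order so far=[0, 3, 5]
  pop 1: indeg[2]->0; indeg[4]->0 | ready=[2, 4] | order so far=[0, 3, 5, 1]
  pop 2: no out-edges | ready=[4] | order so far=[0, 3, 5, 1, 2]
  pop 4: indeg[6]->0 | ready=[6] | order so far=[0, 3, 5, 1, 2, 4]
  pop 6: no out-edges | ready=[] | order so far=[0, 3, 5, 1, 2, 4, 6]
  Result: [0, 3, 5, 1, 2, 4, 6]

Answer: [0, 3, 5, 1, 2, 4, 6]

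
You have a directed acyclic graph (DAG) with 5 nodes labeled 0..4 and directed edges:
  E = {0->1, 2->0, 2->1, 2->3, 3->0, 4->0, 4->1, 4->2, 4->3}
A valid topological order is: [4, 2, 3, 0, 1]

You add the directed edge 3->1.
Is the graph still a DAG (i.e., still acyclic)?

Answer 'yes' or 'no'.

Answer: yes

Derivation:
Given toposort: [4, 2, 3, 0, 1]
Position of 3: index 2; position of 1: index 4
New edge 3->1: forward
Forward edge: respects the existing order. Still a DAG, same toposort still valid.
Still a DAG? yes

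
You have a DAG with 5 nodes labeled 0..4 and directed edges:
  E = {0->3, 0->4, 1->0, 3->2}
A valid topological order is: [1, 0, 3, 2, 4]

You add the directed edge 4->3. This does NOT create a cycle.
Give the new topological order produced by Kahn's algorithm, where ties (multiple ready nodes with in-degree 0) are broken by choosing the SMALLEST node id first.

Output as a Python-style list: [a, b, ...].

Answer: [1, 0, 4, 3, 2]

Derivation:
Old toposort: [1, 0, 3, 2, 4]
Added edge: 4->3
Position of 4 (4) > position of 3 (2). Must reorder: 4 must now come before 3.
Run Kahn's algorithm (break ties by smallest node id):
  initial in-degrees: [1, 0, 1, 2, 1]
  ready (indeg=0): [1]
  pop 1: indeg[0]->0 | ready=[0] | order so far=[1]
  pop 0: indeg[3]->1; indeg[4]->0 | ready=[4] | order so far=[1, 0]
  pop 4: indeg[3]->0 | ready=[3] | order so far=[1, 0, 4]
  pop 3: indeg[2]->0 | ready=[2] | order so far=[1, 0, 4, 3]
  pop 2: no out-edges | ready=[] | order so far=[1, 0, 4, 3, 2]
  Result: [1, 0, 4, 3, 2]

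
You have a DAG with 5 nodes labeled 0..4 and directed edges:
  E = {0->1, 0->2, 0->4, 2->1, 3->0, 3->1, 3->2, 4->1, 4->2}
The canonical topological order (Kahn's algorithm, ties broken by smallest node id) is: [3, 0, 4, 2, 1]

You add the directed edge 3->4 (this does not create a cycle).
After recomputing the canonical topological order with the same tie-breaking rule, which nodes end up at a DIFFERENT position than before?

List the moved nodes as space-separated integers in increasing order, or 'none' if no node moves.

Answer: none

Derivation:
Old toposort: [3, 0, 4, 2, 1]
Added edge 3->4
Recompute Kahn (smallest-id tiebreak):
  initial in-degrees: [1, 4, 3, 0, 2]
  ready (indeg=0): [3]
  pop 3: indeg[0]->0; indeg[1]->3; indeg[2]->2; indeg[4]->1 | ready=[0] | order so far=[3]
  pop 0: indeg[1]->2; indeg[2]->1; indeg[4]->0 | ready=[4] | order so far=[3, 0]
  pop 4: indeg[1]->1; indeg[2]->0 | ready=[2] | order so far=[3, 0, 4]
  pop 2: indeg[1]->0 | ready=[1] | order so far=[3, 0, 4, 2]
  pop 1: no out-edges | ready=[] | order so far=[3, 0, 4, 2, 1]
New canonical toposort: [3, 0, 4, 2, 1]
Compare positions:
  Node 0: index 1 -> 1 (same)
  Node 1: index 4 -> 4 (same)
  Node 2: index 3 -> 3 (same)
  Node 3: index 0 -> 0 (same)
  Node 4: index 2 -> 2 (same)
Nodes that changed position: none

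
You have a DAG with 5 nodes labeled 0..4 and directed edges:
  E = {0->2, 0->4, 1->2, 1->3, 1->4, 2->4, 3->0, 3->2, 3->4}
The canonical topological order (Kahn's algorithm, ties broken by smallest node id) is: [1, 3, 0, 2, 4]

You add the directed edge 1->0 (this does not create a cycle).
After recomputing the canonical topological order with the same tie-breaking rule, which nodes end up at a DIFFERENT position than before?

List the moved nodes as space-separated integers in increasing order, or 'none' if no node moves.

Answer: none

Derivation:
Old toposort: [1, 3, 0, 2, 4]
Added edge 1->0
Recompute Kahn (smallest-id tiebreak):
  initial in-degrees: [2, 0, 3, 1, 4]
  ready (indeg=0): [1]
  pop 1: indeg[0]->1; indeg[2]->2; indeg[3]->0; indeg[4]->3 | ready=[3] | order so far=[1]
  pop 3: indeg[0]->0; indeg[2]->1; indeg[4]->2 | ready=[0] | order so far=[1, 3]
  pop 0: indeg[2]->0; indeg[4]->1 | ready=[2] | order so far=[1, 3, 0]
  pop 2: indeg[4]->0 | ready=[4] | order so far=[1, 3, 0, 2]
  pop 4: no out-edges | ready=[] | order so far=[1, 3, 0, 2, 4]
New canonical toposort: [1, 3, 0, 2, 4]
Compare positions:
  Node 0: index 2 -> 2 (same)
  Node 1: index 0 -> 0 (same)
  Node 2: index 3 -> 3 (same)
  Node 3: index 1 -> 1 (same)
  Node 4: index 4 -> 4 (same)
Nodes that changed position: none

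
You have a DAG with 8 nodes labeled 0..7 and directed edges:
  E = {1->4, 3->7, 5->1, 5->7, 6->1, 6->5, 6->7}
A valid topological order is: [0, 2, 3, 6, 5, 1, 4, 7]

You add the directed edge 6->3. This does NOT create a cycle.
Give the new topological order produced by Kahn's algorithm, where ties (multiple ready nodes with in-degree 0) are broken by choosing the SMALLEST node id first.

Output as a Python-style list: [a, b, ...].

Old toposort: [0, 2, 3, 6, 5, 1, 4, 7]
Added edge: 6->3
Position of 6 (3) > position of 3 (2). Must reorder: 6 must now come before 3.
Run Kahn's algorithm (break ties by smallest node id):
  initial in-degrees: [0, 2, 0, 1, 1, 1, 0, 3]
  ready (indeg=0): [0, 2, 6]
  pop 0: no out-edges | ready=[2, 6] | order so far=[0]
  pop 2: no out-edges | ready=[6] | order so far=[0, 2]
  pop 6: indeg[1]->1; indeg[3]->0; indeg[5]->0; indeg[7]->2 | ready=[3, 5] | order so far=[0, 2, 6]
  pop 3: indeg[7]->1 | ready=[5] | order so far=[0, 2, 6, 3]
  pop 5: indeg[1]->0; indeg[7]->0 | ready=[1, 7] | order so far=[0, 2, 6, 3, 5]
  pop 1: indeg[4]->0 | ready=[4, 7] | order so far=[0, 2, 6, 3, 5, 1]
  pop 4: no out-edges | ready=[7] | order so far=[0, 2, 6, 3, 5, 1, 4]
  pop 7: no out-edges | ready=[] | order so far=[0, 2, 6, 3, 5, 1, 4, 7]
  Result: [0, 2, 6, 3, 5, 1, 4, 7]

Answer: [0, 2, 6, 3, 5, 1, 4, 7]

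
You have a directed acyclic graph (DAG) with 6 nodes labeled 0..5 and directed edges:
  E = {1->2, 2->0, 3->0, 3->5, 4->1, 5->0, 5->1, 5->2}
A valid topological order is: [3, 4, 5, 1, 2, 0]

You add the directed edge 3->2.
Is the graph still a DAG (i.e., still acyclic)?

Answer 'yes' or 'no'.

Answer: yes

Derivation:
Given toposort: [3, 4, 5, 1, 2, 0]
Position of 3: index 0; position of 2: index 4
New edge 3->2: forward
Forward edge: respects the existing order. Still a DAG, same toposort still valid.
Still a DAG? yes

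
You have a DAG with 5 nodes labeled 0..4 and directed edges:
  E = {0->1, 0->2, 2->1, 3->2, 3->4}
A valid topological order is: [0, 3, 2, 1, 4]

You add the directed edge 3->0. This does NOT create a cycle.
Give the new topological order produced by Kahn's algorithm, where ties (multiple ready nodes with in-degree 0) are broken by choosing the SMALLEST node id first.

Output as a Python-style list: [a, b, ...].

Old toposort: [0, 3, 2, 1, 4]
Added edge: 3->0
Position of 3 (1) > position of 0 (0). Must reorder: 3 must now come before 0.
Run Kahn's algorithm (break ties by smallest node id):
  initial in-degrees: [1, 2, 2, 0, 1]
  ready (indeg=0): [3]
  pop 3: indeg[0]->0; indeg[2]->1; indeg[4]->0 | ready=[0, 4] | order so far=[3]
  pop 0: indeg[1]->1; indeg[2]->0 | ready=[2, 4] | order so far=[3, 0]
  pop 2: indeg[1]->0 | ready=[1, 4] | order so far=[3, 0, 2]
  pop 1: no out-edges | ready=[4] | order so far=[3, 0, 2, 1]
  pop 4: no out-edges | ready=[] | order so far=[3, 0, 2, 1, 4]
  Result: [3, 0, 2, 1, 4]

Answer: [3, 0, 2, 1, 4]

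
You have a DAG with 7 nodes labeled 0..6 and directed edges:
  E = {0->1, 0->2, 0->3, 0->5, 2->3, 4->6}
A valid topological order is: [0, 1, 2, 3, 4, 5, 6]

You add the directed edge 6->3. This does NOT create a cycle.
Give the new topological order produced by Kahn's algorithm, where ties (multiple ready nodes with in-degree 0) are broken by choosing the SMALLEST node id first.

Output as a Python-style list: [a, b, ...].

Old toposort: [0, 1, 2, 3, 4, 5, 6]
Added edge: 6->3
Position of 6 (6) > position of 3 (3). Must reorder: 6 must now come before 3.
Run Kahn's algorithm (break ties by smallest node id):
  initial in-degrees: [0, 1, 1, 3, 0, 1, 1]
  ready (indeg=0): [0, 4]
  pop 0: indeg[1]->0; indeg[2]->0; indeg[3]->2; indeg[5]->0 | ready=[1, 2, 4, 5] | order so far=[0]
  pop 1: no out-edges | ready=[2, 4, 5] | order so far=[0, 1]
  pop 2: indeg[3]->1 | ready=[4, 5] | order so far=[0, 1, 2]
  pop 4: indeg[6]->0 | ready=[5, 6] | order so far=[0, 1, 2, 4]
  pop 5: no out-edges | ready=[6] | order so far=[0, 1, 2, 4, 5]
  pop 6: indeg[3]->0 | ready=[3] | order so far=[0, 1, 2, 4, 5, 6]
  pop 3: no out-edges | ready=[] | order so far=[0, 1, 2, 4, 5, 6, 3]
  Result: [0, 1, 2, 4, 5, 6, 3]

Answer: [0, 1, 2, 4, 5, 6, 3]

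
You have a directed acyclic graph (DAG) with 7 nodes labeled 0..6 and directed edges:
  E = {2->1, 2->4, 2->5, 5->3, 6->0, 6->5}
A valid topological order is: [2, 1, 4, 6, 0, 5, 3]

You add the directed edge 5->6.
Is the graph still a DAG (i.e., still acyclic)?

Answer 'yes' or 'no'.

Answer: no

Derivation:
Given toposort: [2, 1, 4, 6, 0, 5, 3]
Position of 5: index 5; position of 6: index 3
New edge 5->6: backward (u after v in old order)
Backward edge: old toposort is now invalid. Check if this creates a cycle.
Does 6 already reach 5? Reachable from 6: [0, 3, 5, 6]. YES -> cycle!
Still a DAG? no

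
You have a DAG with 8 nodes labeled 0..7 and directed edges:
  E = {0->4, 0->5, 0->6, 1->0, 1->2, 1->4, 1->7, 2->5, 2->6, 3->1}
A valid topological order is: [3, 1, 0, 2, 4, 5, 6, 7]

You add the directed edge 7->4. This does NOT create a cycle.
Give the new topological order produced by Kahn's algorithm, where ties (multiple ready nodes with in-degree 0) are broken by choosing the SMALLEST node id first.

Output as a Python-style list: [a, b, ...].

Old toposort: [3, 1, 0, 2, 4, 5, 6, 7]
Added edge: 7->4
Position of 7 (7) > position of 4 (4). Must reorder: 7 must now come before 4.
Run Kahn's algorithm (break ties by smallest node id):
  initial in-degrees: [1, 1, 1, 0, 3, 2, 2, 1]
  ready (indeg=0): [3]
  pop 3: indeg[1]->0 | ready=[1] | order so far=[3]
  pop 1: indeg[0]->0; indeg[2]->0; indeg[4]->2; indeg[7]->0 | ready=[0, 2, 7] | order so far=[3, 1]
  pop 0: indeg[4]->1; indeg[5]->1; indeg[6]->1 | ready=[2, 7] | order so far=[3, 1, 0]
  pop 2: indeg[5]->0; indeg[6]->0 | ready=[5, 6, 7] | order so far=[3, 1, 0, 2]
  pop 5: no out-edges | ready=[6, 7] | order so far=[3, 1, 0, 2, 5]
  pop 6: no out-edges | ready=[7] | order so far=[3, 1, 0, 2, 5, 6]
  pop 7: indeg[4]->0 | ready=[4] | order so far=[3, 1, 0, 2, 5, 6, 7]
  pop 4: no out-edges | ready=[] | order so far=[3, 1, 0, 2, 5, 6, 7, 4]
  Result: [3, 1, 0, 2, 5, 6, 7, 4]

Answer: [3, 1, 0, 2, 5, 6, 7, 4]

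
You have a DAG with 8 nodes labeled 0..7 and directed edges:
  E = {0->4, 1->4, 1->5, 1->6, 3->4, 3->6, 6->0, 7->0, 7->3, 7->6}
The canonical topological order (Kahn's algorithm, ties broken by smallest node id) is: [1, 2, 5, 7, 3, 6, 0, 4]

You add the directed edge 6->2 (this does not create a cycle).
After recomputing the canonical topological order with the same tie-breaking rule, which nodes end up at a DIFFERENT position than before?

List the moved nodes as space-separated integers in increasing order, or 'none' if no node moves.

Old toposort: [1, 2, 5, 7, 3, 6, 0, 4]
Added edge 6->2
Recompute Kahn (smallest-id tiebreak):
  initial in-degrees: [2, 0, 1, 1, 3, 1, 3, 0]
  ready (indeg=0): [1, 7]
  pop 1: indeg[4]->2; indeg[5]->0; indeg[6]->2 | ready=[5, 7] | order so far=[1]
  pop 5: no out-edges | ready=[7] | order so far=[1, 5]
  pop 7: indeg[0]->1; indeg[3]->0; indeg[6]->1 | ready=[3] | order so far=[1, 5, 7]
  pop 3: indeg[4]->1; indeg[6]->0 | ready=[6] | order so far=[1, 5, 7, 3]
  pop 6: indeg[0]->0; indeg[2]->0 | ready=[0, 2] | order so far=[1, 5, 7, 3, 6]
  pop 0: indeg[4]->0 | ready=[2, 4] | order so far=[1, 5, 7, 3, 6, 0]
  pop 2: no out-edges | ready=[4] | order so far=[1, 5, 7, 3, 6, 0, 2]
  pop 4: no out-edges | ready=[] | order so far=[1, 5, 7, 3, 6, 0, 2, 4]
New canonical toposort: [1, 5, 7, 3, 6, 0, 2, 4]
Compare positions:
  Node 0: index 6 -> 5 (moved)
  Node 1: index 0 -> 0 (same)
  Node 2: index 1 -> 6 (moved)
  Node 3: index 4 -> 3 (moved)
  Node 4: index 7 -> 7 (same)
  Node 5: index 2 -> 1 (moved)
  Node 6: index 5 -> 4 (moved)
  Node 7: index 3 -> 2 (moved)
Nodes that changed position: 0 2 3 5 6 7

Answer: 0 2 3 5 6 7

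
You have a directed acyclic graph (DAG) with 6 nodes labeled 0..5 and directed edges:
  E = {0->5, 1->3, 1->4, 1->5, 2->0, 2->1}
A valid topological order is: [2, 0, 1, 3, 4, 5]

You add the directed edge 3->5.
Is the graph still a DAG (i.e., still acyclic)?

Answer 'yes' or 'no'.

Given toposort: [2, 0, 1, 3, 4, 5]
Position of 3: index 3; position of 5: index 5
New edge 3->5: forward
Forward edge: respects the existing order. Still a DAG, same toposort still valid.
Still a DAG? yes

Answer: yes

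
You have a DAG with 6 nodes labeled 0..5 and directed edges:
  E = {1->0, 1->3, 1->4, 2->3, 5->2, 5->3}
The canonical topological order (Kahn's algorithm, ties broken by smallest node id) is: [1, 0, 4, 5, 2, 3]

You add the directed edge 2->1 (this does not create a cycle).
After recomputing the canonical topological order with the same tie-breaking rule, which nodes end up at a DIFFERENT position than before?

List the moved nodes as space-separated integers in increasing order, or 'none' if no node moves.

Old toposort: [1, 0, 4, 5, 2, 3]
Added edge 2->1
Recompute Kahn (smallest-id tiebreak):
  initial in-degrees: [1, 1, 1, 3, 1, 0]
  ready (indeg=0): [5]
  pop 5: indeg[2]->0; indeg[3]->2 | ready=[2] | order so far=[5]
  pop 2: indeg[1]->0; indeg[3]->1 | ready=[1] | order so far=[5, 2]
  pop 1: indeg[0]->0; indeg[3]->0; indeg[4]->0 | ready=[0, 3, 4] | order so far=[5, 2, 1]
  pop 0: no out-edges | ready=[3, 4] | order so far=[5, 2, 1, 0]
  pop 3: no out-edges | ready=[4] | order so far=[5, 2, 1, 0, 3]
  pop 4: no out-edges | ready=[] | order so far=[5, 2, 1, 0, 3, 4]
New canonical toposort: [5, 2, 1, 0, 3, 4]
Compare positions:
  Node 0: index 1 -> 3 (moved)
  Node 1: index 0 -> 2 (moved)
  Node 2: index 4 -> 1 (moved)
  Node 3: index 5 -> 4 (moved)
  Node 4: index 2 -> 5 (moved)
  Node 5: index 3 -> 0 (moved)
Nodes that changed position: 0 1 2 3 4 5

Answer: 0 1 2 3 4 5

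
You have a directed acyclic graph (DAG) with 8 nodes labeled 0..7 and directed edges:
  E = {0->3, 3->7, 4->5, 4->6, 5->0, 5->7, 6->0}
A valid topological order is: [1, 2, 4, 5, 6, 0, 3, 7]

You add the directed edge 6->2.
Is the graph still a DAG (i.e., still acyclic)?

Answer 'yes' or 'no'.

Answer: yes

Derivation:
Given toposort: [1, 2, 4, 5, 6, 0, 3, 7]
Position of 6: index 4; position of 2: index 1
New edge 6->2: backward (u after v in old order)
Backward edge: old toposort is now invalid. Check if this creates a cycle.
Does 2 already reach 6? Reachable from 2: [2]. NO -> still a DAG (reorder needed).
Still a DAG? yes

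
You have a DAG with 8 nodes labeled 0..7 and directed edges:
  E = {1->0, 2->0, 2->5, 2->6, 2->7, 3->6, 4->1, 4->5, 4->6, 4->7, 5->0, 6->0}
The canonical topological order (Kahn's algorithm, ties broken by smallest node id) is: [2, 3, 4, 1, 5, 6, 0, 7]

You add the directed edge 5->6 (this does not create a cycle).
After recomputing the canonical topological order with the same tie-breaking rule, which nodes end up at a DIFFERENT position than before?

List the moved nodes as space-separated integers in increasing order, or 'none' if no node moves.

Answer: none

Derivation:
Old toposort: [2, 3, 4, 1, 5, 6, 0, 7]
Added edge 5->6
Recompute Kahn (smallest-id tiebreak):
  initial in-degrees: [4, 1, 0, 0, 0, 2, 4, 2]
  ready (indeg=0): [2, 3, 4]
  pop 2: indeg[0]->3; indeg[5]->1; indeg[6]->3; indeg[7]->1 | ready=[3, 4] | order so far=[2]
  pop 3: indeg[6]->2 | ready=[4] | order so far=[2, 3]
  pop 4: indeg[1]->0; indeg[5]->0; indeg[6]->1; indeg[7]->0 | ready=[1, 5, 7] | order so far=[2, 3, 4]
  pop 1: indeg[0]->2 | ready=[5, 7] | order so far=[2, 3, 4, 1]
  pop 5: indeg[0]->1; indeg[6]->0 | ready=[6, 7] | order so far=[2, 3, 4, 1, 5]
  pop 6: indeg[0]->0 | ready=[0, 7] | order so far=[2, 3, 4, 1, 5, 6]
  pop 0: no out-edges | ready=[7] | order so far=[2, 3, 4, 1, 5, 6, 0]
  pop 7: no out-edges | ready=[] | order so far=[2, 3, 4, 1, 5, 6, 0, 7]
New canonical toposort: [2, 3, 4, 1, 5, 6, 0, 7]
Compare positions:
  Node 0: index 6 -> 6 (same)
  Node 1: index 3 -> 3 (same)
  Node 2: index 0 -> 0 (same)
  Node 3: index 1 -> 1 (same)
  Node 4: index 2 -> 2 (same)
  Node 5: index 4 -> 4 (same)
  Node 6: index 5 -> 5 (same)
  Node 7: index 7 -> 7 (same)
Nodes that changed position: none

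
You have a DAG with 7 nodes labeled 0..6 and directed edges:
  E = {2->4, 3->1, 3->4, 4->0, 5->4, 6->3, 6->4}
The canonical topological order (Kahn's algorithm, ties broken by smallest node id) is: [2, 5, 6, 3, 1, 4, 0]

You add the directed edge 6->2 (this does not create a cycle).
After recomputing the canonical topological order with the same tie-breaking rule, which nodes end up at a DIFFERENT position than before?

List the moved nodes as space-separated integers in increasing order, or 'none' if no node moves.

Old toposort: [2, 5, 6, 3, 1, 4, 0]
Added edge 6->2
Recompute Kahn (smallest-id tiebreak):
  initial in-degrees: [1, 1, 1, 1, 4, 0, 0]
  ready (indeg=0): [5, 6]
  pop 5: indeg[4]->3 | ready=[6] | order so far=[5]
  pop 6: indeg[2]->0; indeg[3]->0; indeg[4]->2 | ready=[2, 3] | order so far=[5, 6]
  pop 2: indeg[4]->1 | ready=[3] | order so far=[5, 6, 2]
  pop 3: indeg[1]->0; indeg[4]->0 | ready=[1, 4] | order so far=[5, 6, 2, 3]
  pop 1: no out-edges | ready=[4] | order so far=[5, 6, 2, 3, 1]
  pop 4: indeg[0]->0 | ready=[0] | order so far=[5, 6, 2, 3, 1, 4]
  pop 0: no out-edges | ready=[] | order so far=[5, 6, 2, 3, 1, 4, 0]
New canonical toposort: [5, 6, 2, 3, 1, 4, 0]
Compare positions:
  Node 0: index 6 -> 6 (same)
  Node 1: index 4 -> 4 (same)
  Node 2: index 0 -> 2 (moved)
  Node 3: index 3 -> 3 (same)
  Node 4: index 5 -> 5 (same)
  Node 5: index 1 -> 0 (moved)
  Node 6: index 2 -> 1 (moved)
Nodes that changed position: 2 5 6

Answer: 2 5 6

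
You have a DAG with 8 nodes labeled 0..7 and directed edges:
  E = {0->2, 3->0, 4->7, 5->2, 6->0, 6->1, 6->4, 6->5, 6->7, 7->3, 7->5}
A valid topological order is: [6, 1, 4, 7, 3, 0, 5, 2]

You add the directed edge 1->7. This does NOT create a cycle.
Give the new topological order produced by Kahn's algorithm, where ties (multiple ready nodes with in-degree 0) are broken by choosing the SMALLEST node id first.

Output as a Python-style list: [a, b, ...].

Old toposort: [6, 1, 4, 7, 3, 0, 5, 2]
Added edge: 1->7
Position of 1 (1) < position of 7 (3). Old order still valid.
Run Kahn's algorithm (break ties by smallest node id):
  initial in-degrees: [2, 1, 2, 1, 1, 2, 0, 3]
  ready (indeg=0): [6]
  pop 6: indeg[0]->1; indeg[1]->0; indeg[4]->0; indeg[5]->1; indeg[7]->2 | ready=[1, 4] | order so far=[6]
  pop 1: indeg[7]->1 | ready=[4] | order so far=[6, 1]
  pop 4: indeg[7]->0 | ready=[7] | order so far=[6, 1, 4]
  pop 7: indeg[3]->0; indeg[5]->0 | ready=[3, 5] | order so far=[6, 1, 4, 7]
  pop 3: indeg[0]->0 | ready=[0, 5] | order so far=[6, 1, 4, 7, 3]
  pop 0: indeg[2]->1 | ready=[5] | order so far=[6, 1, 4, 7, 3, 0]
  pop 5: indeg[2]->0 | ready=[2] | order so far=[6, 1, 4, 7, 3, 0, 5]
  pop 2: no out-edges | ready=[] | order so far=[6, 1, 4, 7, 3, 0, 5, 2]
  Result: [6, 1, 4, 7, 3, 0, 5, 2]

Answer: [6, 1, 4, 7, 3, 0, 5, 2]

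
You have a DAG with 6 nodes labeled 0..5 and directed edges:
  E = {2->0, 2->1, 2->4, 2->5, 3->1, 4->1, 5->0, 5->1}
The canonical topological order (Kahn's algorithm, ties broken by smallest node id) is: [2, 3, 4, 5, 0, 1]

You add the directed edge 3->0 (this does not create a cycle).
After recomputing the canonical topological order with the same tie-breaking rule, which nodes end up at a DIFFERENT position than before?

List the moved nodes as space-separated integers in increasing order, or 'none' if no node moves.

Old toposort: [2, 3, 4, 5, 0, 1]
Added edge 3->0
Recompute Kahn (smallest-id tiebreak):
  initial in-degrees: [3, 4, 0, 0, 1, 1]
  ready (indeg=0): [2, 3]
  pop 2: indeg[0]->2; indeg[1]->3; indeg[4]->0; indeg[5]->0 | ready=[3, 4, 5] | order so far=[2]
  pop 3: indeg[0]->1; indeg[1]->2 | ready=[4, 5] | order so far=[2, 3]
  pop 4: indeg[1]->1 | ready=[5] | order so far=[2, 3, 4]
  pop 5: indeg[0]->0; indeg[1]->0 | ready=[0, 1] | order so far=[2, 3, 4, 5]
  pop 0: no out-edges | ready=[1] | order so far=[2, 3, 4, 5, 0]
  pop 1: no out-edges | ready=[] | order so far=[2, 3, 4, 5, 0, 1]
New canonical toposort: [2, 3, 4, 5, 0, 1]
Compare positions:
  Node 0: index 4 -> 4 (same)
  Node 1: index 5 -> 5 (same)
  Node 2: index 0 -> 0 (same)
  Node 3: index 1 -> 1 (same)
  Node 4: index 2 -> 2 (same)
  Node 5: index 3 -> 3 (same)
Nodes that changed position: none

Answer: none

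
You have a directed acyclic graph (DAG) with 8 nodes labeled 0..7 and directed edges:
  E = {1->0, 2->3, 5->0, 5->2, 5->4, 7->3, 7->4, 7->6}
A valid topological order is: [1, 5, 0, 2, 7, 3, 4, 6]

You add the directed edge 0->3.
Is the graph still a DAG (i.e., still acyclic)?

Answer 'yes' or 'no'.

Answer: yes

Derivation:
Given toposort: [1, 5, 0, 2, 7, 3, 4, 6]
Position of 0: index 2; position of 3: index 5
New edge 0->3: forward
Forward edge: respects the existing order. Still a DAG, same toposort still valid.
Still a DAG? yes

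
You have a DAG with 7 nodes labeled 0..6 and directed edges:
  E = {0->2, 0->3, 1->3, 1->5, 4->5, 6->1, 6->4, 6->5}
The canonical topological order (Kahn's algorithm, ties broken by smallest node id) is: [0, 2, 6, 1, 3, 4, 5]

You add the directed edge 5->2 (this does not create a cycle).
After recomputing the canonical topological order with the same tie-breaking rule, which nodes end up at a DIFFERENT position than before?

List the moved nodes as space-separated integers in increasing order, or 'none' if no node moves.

Answer: 1 2 3 4 5 6

Derivation:
Old toposort: [0, 2, 6, 1, 3, 4, 5]
Added edge 5->2
Recompute Kahn (smallest-id tiebreak):
  initial in-degrees: [0, 1, 2, 2, 1, 3, 0]
  ready (indeg=0): [0, 6]
  pop 0: indeg[2]->1; indeg[3]->1 | ready=[6] | order so far=[0]
  pop 6: indeg[1]->0; indeg[4]->0; indeg[5]->2 | ready=[1, 4] | order so far=[0, 6]
  pop 1: indeg[3]->0; indeg[5]->1 | ready=[3, 4] | order so far=[0, 6, 1]
  pop 3: no out-edges | ready=[4] | order so far=[0, 6, 1, 3]
  pop 4: indeg[5]->0 | ready=[5] | order so far=[0, 6, 1, 3, 4]
  pop 5: indeg[2]->0 | ready=[2] | order so far=[0, 6, 1, 3, 4, 5]
  pop 2: no out-edges | ready=[] | order so far=[0, 6, 1, 3, 4, 5, 2]
New canonical toposort: [0, 6, 1, 3, 4, 5, 2]
Compare positions:
  Node 0: index 0 -> 0 (same)
  Node 1: index 3 -> 2 (moved)
  Node 2: index 1 -> 6 (moved)
  Node 3: index 4 -> 3 (moved)
  Node 4: index 5 -> 4 (moved)
  Node 5: index 6 -> 5 (moved)
  Node 6: index 2 -> 1 (moved)
Nodes that changed position: 1 2 3 4 5 6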